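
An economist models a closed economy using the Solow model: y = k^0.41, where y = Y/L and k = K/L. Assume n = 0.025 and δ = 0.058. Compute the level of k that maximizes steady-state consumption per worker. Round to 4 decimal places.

n + δ = 0.025 + 0.058 = 0.083.
Golden rule sets MPK = n+δ: 0.41·k^(0.41−1) = 0.083, so k_gold = (0.41/0.083)^(1/0.59) ≈ 14.9890.

k_gold ≈ 14.9890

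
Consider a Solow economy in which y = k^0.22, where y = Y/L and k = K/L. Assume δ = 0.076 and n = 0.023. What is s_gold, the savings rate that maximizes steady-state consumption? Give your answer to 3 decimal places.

Capital per worker breaks even when investment replaces (n + δ)·k; here n + δ = 0.099.
At the golden rule MPK = n+δ, and in any Cobb-Douglas steady state s = (n+δ)·k/y = MPK·k/y = capital's share 0.22.

s_gold = 0.220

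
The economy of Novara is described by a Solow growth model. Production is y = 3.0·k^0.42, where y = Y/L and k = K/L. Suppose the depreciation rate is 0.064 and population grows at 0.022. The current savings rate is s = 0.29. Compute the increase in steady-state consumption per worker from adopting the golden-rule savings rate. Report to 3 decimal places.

Δc ≈ 0.776

The effective depreciation rate is n + δ = 0.022 + 0.064 = 0.086.
Current steady state (s = 0.29): k* = (0.29·3.0/0.086)^(1/0.58) ≈ 54.0498, y* = 3.0·54.0498^0.42 ≈ 16.0286, c* = (1−0.29)·16.0286 ≈ 11.3803.
At the golden rule the marginal product of capital equals n+δ: 0.42·3.0·k^(0.42−1) = 0.086. Solving, k_gold = (0.42·3.0/0.086)^(1/0.58) ≈ 102.3586.
y_gold = 3.0·102.3586^0.42 ≈ 20.9591, c_gold = y_gold − 0.086·k_gold ≈ 12.1563.
Gain: Δc = 12.1563 − 11.3803 ≈ 0.7760.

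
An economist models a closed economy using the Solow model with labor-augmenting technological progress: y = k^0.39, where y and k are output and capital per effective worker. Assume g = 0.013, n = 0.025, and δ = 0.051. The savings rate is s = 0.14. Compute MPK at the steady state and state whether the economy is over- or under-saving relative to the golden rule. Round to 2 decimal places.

The effective depreciation rate is n + g + δ = 0.025 + 0.013 + 0.051 = 0.089.
Steady-state k*: s·k^0.39 = 0.089·k gives k* = (0.14/0.089)^(1/0.61) ≈ 2.1015.
MPK = 0.39·2.1015^(-0.61) ≈ 0.2479.
MPK > n+g+δ = 0.089, so the economy is dynamically efficient (under-saving).

under-saving; MPK ≈ 0.25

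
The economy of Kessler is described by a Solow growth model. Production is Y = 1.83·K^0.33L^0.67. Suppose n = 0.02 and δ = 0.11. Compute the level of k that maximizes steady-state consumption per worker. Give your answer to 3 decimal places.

k_gold ≈ 9.898

n + δ = 0.02 + 0.11 = 0.13.
At the golden rule the marginal product of capital equals n+δ: 0.33·1.83·k^(0.33−1) = 0.13. Solving, k_gold = (0.33·1.83/0.13)^(1/0.67) ≈ 9.8982.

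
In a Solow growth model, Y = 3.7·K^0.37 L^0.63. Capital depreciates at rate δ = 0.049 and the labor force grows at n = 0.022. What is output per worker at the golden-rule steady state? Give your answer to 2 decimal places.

y_gold ≈ 21.04

The effective depreciation rate is n + δ = 0.022 + 0.049 = 0.071.
Setting f'(k) = n+δ gives 0.37·3.7·k^(0.37−1) = 0.071, hence k_gold = (0.37·3.7/0.071)^(1/0.63) ≈ 109.6258.
Output: y_gold = 3.7·k_gold^0.37 = 3.7·109.6258^0.37 ≈ 21.0363.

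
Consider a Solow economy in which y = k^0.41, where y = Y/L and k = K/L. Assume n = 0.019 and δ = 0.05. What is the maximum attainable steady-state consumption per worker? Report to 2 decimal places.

Break-even investment rate: n + δ = 0.019 + 0.05 = 0.069.
At the golden rule the marginal product of capital equals n+δ: 0.41·k^(0.41−1) = 0.069. Solving, k_gold = (0.41/0.069)^(1/0.59) ≈ 20.5000.
y_gold = 20.5000^0.41 ≈ 3.4500.
c_gold = y_gold − (n+δ)·k_gold = 3.4500 − 0.069·20.5000 ≈ 2.0355.

c_gold ≈ 2.04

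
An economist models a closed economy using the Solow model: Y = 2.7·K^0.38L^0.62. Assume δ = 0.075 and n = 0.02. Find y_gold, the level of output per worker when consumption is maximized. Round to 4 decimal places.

Capital per worker breaks even when investment replaces (n + δ)·k; here n + δ = 0.095.
Setting f'(k) = n+δ gives 0.38·2.7·k^(0.38−1) = 0.095, hence k_gold = (0.38·2.7/0.095)^(1/0.62) ≈ 46.4315.
Output: y_gold = 2.7·k_gold^0.38 = 2.7·46.4315^0.38 ≈ 11.6079.

y_gold ≈ 11.6079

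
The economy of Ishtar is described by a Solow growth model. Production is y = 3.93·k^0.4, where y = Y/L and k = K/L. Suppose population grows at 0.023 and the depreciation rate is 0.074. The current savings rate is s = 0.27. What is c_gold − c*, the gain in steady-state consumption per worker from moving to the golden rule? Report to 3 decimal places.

Δc ≈ 0.963

n + δ = 0.023 + 0.074 = 0.097.
Current steady state (s = 0.27): k* = (0.27·3.93/0.097)^(1/0.6) ≈ 53.9065, y* = 3.93·53.9065^0.4 ≈ 19.3664, c* = (1−0.27)·19.3664 ≈ 14.1375.
Golden rule sets MPK = n+δ: 0.4·3.93·k^(0.4−1) = 0.097, so k_gold = (0.4·3.93/0.097)^(1/0.6) ≈ 103.7850.
y_gold = 3.93·103.7850^0.4 ≈ 25.1679, c_gold = y_gold − 0.097·k_gold ≈ 15.1007.
Gain: Δc = 15.1007 − 14.1375 ≈ 0.9632.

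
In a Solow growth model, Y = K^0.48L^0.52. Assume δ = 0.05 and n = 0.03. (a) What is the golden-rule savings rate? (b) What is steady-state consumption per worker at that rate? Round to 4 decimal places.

Break-even investment rate: n + δ = 0.03 + 0.05 = 0.08.
For Cobb-Douglas, s_gold equals capital's share: s_gold = 0.48.
At the golden rule the marginal product of capital equals n+δ: 0.48·k^(0.48−1) = 0.08. Solving, k_gold = (0.48/0.08)^(1/0.52) ≈ 31.3650.
y_gold = 31.3650^0.48 ≈ 5.2275; c_gold = (1−0.48)·y_gold ≈ 2.7183.

(a) s_gold = 0.4800; (b) c_gold ≈ 2.7183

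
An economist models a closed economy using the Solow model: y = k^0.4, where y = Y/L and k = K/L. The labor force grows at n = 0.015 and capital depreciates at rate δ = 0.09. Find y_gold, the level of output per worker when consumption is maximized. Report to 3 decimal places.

y_gold ≈ 2.439

n + δ = 0.015 + 0.09 = 0.105.
Maximizing c = f(k) − (n+δ)·k gives f'(k) = n+δ, i.e. 0.4·k^(0.4−1) = 0.105, so k_gold = (0.4/0.105)^(1/0.6) ≈ 9.2922.
Output: y_gold = k_gold^0.4 = 9.2922^0.4 ≈ 2.4392.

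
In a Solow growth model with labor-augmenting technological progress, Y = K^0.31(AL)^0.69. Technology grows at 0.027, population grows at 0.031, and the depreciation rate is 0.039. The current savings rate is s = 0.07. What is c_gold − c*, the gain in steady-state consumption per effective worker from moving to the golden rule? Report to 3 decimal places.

Δc ≈ 0.360

n + g + δ = 0.031 + 0.027 + 0.039 = 0.097.
Current steady state (s = 0.07): k* = (0.07/0.097)^(1/0.69) ≈ 0.6233, y* = 0.6233^0.31 ≈ 0.8637, c* = (1−0.07)·0.8637 ≈ 0.8032.
At the golden rule the marginal product of capital equals n+g+δ: 0.31·k^(0.31−1) = 0.097. Solving, k_gold = (0.31/0.097)^(1/0.69) ≈ 5.3863.
y_gold = 5.3863^0.31 ≈ 1.6854, c_gold = y_gold − 0.097·k_gold ≈ 1.1629.
Gain: Δc = 1.1629 − 0.8032 ≈ 0.3597.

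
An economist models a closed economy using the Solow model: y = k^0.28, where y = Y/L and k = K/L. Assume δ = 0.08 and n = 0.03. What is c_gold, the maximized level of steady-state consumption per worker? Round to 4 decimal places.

Break-even investment rate: n + δ = 0.03 + 0.08 = 0.11.
Setting f'(k) = n+δ gives 0.28·k^(0.28−1) = 0.11, hence k_gold = (0.28/0.11)^(1/0.72) ≈ 3.6607.
y_gold = 3.6607^0.28 ≈ 1.4381.
c_gold = y_gold − (n+δ)·k_gold = 1.4381 − 0.11·3.6607 ≈ 1.0355.

c_gold ≈ 1.0355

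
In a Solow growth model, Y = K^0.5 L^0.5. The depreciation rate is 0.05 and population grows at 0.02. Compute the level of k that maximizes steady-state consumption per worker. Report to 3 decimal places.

k_gold ≈ 51.020

Capital per worker breaks even when investment replaces (n + δ)·k; here n + δ = 0.07.
Setting f'(k) = n+δ gives 0.5·k^(0.5−1) = 0.07, hence k_gold = (0.5/0.07)^(1/0.5) ≈ 51.0204.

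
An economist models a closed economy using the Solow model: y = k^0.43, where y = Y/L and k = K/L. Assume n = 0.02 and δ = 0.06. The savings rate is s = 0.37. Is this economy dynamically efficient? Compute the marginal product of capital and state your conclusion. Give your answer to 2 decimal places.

n + δ = 0.02 + 0.06 = 0.08.
Steady-state k*: s·k^0.43 = 0.08·k gives k* = (0.37/0.08)^(1/0.57) ≈ 14.6846.
MPK = 0.43·14.6846^(-0.57) ≈ 0.0930.
MPK > n+δ = 0.08, so the economy is dynamically efficient (under-saving).

dynamically efficient; MPK ≈ 0.09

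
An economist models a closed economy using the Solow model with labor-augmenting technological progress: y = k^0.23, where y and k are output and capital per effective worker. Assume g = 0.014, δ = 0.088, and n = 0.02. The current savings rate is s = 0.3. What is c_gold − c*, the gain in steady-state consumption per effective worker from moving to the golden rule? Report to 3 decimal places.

Δc ≈ 0.015

Break-even investment rate: n + g + δ = 0.02 + 0.014 + 0.088 = 0.122.
Current steady state (s = 0.3): k* = (0.3/0.122)^(1/0.77) ≈ 3.2172, y* = 3.2172^0.23 ≈ 1.3083, c* = (1−0.3)·1.3083 ≈ 0.9158.
Maximizing c = f(k) − (n+g+δ)·k gives f'(k) = n+g+δ, i.e. 0.23·k^(0.23−1) = 0.122, so k_gold = (0.23/0.122)^(1/0.77) ≈ 2.2784.
y_gold = 2.2784^0.23 ≈ 1.2085, c_gold = y_gold − 0.122·k_gold ≈ 0.9306.
Gain: Δc = 0.9306 − 0.9158 ≈ 0.0147.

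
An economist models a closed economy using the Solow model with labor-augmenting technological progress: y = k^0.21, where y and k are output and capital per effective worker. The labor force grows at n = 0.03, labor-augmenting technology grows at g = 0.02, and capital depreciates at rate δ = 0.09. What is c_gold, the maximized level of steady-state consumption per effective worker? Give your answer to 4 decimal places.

c_gold ≈ 0.8799

Capital per effective worker breaks even when investment replaces (n + g + δ)·k; here n + g + δ = 0.14.
At the golden rule the marginal product of capital equals n+g+δ: 0.21·k^(0.21−1) = 0.14. Solving, k_gold = (0.21/0.14)^(1/0.79) ≈ 1.6707.
y_gold = 1.6707^0.21 ≈ 1.1138.
c_gold = y_gold − (n+g+δ)·k_gold = 1.1138 − 0.14·1.6707 ≈ 0.8799.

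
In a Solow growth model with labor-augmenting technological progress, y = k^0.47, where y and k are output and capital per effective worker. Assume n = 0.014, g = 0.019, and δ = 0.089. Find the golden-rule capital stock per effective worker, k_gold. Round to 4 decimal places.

Capital per effective worker breaks even when investment replaces (n + g + δ)·k; here n + g + δ = 0.122.
Setting f'(k) = n+g+δ gives 0.47·k^(0.47−1) = 0.122, hence k_gold = (0.47/0.122)^(1/0.53) ≈ 12.7399.

k_gold ≈ 12.7399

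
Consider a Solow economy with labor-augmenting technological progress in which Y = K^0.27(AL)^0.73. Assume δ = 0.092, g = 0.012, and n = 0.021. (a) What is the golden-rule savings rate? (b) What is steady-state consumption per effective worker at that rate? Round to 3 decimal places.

(a) s_gold = 0.270; (b) c_gold ≈ 0.971

n + g + δ = 0.021 + 0.012 + 0.092 = 0.125.
For Cobb-Douglas, s_gold equals capital's share: s_gold = 0.27.
Setting f'(k) = n+g+δ gives 0.27·k^(0.27−1) = 0.125, hence k_gold = (0.27/0.125)^(1/0.73) ≈ 2.8718.
y_gold = 2.8718^0.27 ≈ 1.3295; c_gold = (1−0.27)·y_gold ≈ 0.9706.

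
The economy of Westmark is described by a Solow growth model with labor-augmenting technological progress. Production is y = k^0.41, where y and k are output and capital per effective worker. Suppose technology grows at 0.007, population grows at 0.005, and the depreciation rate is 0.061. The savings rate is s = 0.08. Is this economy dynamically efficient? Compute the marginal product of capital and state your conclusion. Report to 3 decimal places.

dynamically efficient; MPK ≈ 0.374

Capital per effective worker breaks even when investment replaces (n + g + δ)·k; here n + g + δ = 0.073.
Steady-state k*: s·k^0.41 = 0.073·k gives k* = (0.08/0.073)^(1/0.59) ≈ 1.1679.
MPK = 0.41·1.1679^(-0.59) ≈ 0.3741.
MPK > n+g+δ = 0.073, so the economy is dynamically efficient (under-saving).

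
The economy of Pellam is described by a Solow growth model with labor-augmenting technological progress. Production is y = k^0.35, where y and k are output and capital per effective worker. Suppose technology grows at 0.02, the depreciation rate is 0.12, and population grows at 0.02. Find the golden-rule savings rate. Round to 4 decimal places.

Capital per effective worker breaks even when investment replaces (n + g + δ)·k; here n + g + δ = 0.16.
At the golden rule MPK = n+g+δ, and in any Cobb-Douglas steady state s = (n+g+δ)·k/y = MPK·k/y = capital's share 0.35.

s_gold = 0.3500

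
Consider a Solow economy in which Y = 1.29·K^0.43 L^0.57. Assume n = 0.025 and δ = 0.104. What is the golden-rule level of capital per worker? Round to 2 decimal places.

Break-even investment rate: n + δ = 0.025 + 0.104 = 0.129.
Maximizing c = f(k) − (n+δ)·k gives f'(k) = n+δ, i.e. 0.43·1.29·k^(0.43−1) = 0.129, so k_gold = (0.43·1.29/0.129)^(1/0.57) ≈ 12.9225.

k_gold ≈ 12.92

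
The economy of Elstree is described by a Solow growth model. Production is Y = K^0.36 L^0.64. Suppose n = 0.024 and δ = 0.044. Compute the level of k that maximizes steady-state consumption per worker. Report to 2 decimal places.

n + δ = 0.024 + 0.044 = 0.068.
At the golden rule the marginal product of capital equals n+δ: 0.36·k^(0.36−1) = 0.068. Solving, k_gold = (0.36/0.068)^(1/0.64) ≈ 13.5185.

k_gold ≈ 13.52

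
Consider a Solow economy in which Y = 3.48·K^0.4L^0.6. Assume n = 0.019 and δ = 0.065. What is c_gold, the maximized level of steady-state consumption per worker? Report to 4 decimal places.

The effective depreciation rate is n + δ = 0.019 + 0.065 = 0.084.
Maximizing c = f(k) − (n+δ)·k gives f'(k) = n+δ, i.e. 0.4·3.48·k^(0.4−1) = 0.084, so k_gold = (0.4·3.48/0.084)^(1/0.6) ≈ 107.7126.
y_gold = 3.48·107.7126^0.4 ≈ 22.6196.
c_gold = y_gold − (n+δ)·k_gold = 22.6196 − 0.084·107.7126 ≈ 13.5718.

c_gold ≈ 13.5718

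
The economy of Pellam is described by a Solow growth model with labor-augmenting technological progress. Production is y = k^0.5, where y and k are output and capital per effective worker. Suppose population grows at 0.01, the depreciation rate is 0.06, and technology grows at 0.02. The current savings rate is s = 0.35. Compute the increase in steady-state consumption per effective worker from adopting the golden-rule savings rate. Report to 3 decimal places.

Break-even investment rate: n + g + δ = 0.01 + 0.02 + 0.06 = 0.09.
Current steady state (s = 0.35): k* = (0.35/0.09)^(1/0.5) ≈ 15.1235, y* = 15.1235^0.5 ≈ 3.8889, c* = (1−0.35)·3.8889 ≈ 2.5278.
At the golden rule the marginal product of capital equals n+g+δ: 0.5·k^(0.5−1) = 0.09. Solving, k_gold = (0.5/0.09)^(1/0.5) ≈ 30.8642.
y_gold = 30.8642^0.5 ≈ 5.5556, c_gold = y_gold − 0.09·k_gold ≈ 2.7778.
Gain: Δc = 2.7778 − 2.5278 ≈ 0.2500.

Δc ≈ 0.250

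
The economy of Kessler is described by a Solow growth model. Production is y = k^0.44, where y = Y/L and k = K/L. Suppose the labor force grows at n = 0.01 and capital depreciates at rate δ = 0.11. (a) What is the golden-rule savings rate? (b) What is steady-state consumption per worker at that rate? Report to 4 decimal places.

n + δ = 0.01 + 0.11 = 0.12.
For Cobb-Douglas, s_gold equals capital's share: s_gold = 0.44.
At the golden rule the marginal product of capital equals n+δ: 0.44·k^(0.44−1) = 0.12. Solving, k_gold = (0.44/0.12)^(1/0.56) ≈ 10.1772.
y_gold = 10.1772^0.44 ≈ 2.7756; c_gold = (1−0.44)·y_gold ≈ 1.5543.

(a) s_gold = 0.4400; (b) c_gold ≈ 1.5543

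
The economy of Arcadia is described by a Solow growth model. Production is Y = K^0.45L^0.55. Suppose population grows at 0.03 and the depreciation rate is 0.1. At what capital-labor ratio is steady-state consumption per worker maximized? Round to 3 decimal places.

k_gold ≈ 9.561

n + δ = 0.03 + 0.1 = 0.13.
Maximizing c = f(k) − (n+δ)·k gives f'(k) = n+δ, i.e. 0.45·k^(0.45−1) = 0.13, so k_gold = (0.45/0.13)^(1/0.55) ≈ 9.5607.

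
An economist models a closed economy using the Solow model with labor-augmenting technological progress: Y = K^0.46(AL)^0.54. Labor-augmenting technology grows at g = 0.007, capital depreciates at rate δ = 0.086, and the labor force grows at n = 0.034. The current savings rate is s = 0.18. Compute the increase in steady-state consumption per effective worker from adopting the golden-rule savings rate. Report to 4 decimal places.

The effective depreciation rate is n + g + δ = 0.034 + 0.007 + 0.086 = 0.127.
Current steady state (s = 0.18): k* = (0.18/0.127)^(1/0.54) ≈ 1.9076, y* = 1.9076^0.46 ≈ 1.3460, c* = (1−0.18)·1.3460 ≈ 1.1037.
At the golden rule the marginal product of capital equals n+g+δ: 0.46·k^(0.46−1) = 0.127. Solving, k_gold = (0.46/0.127)^(1/0.54) ≈ 10.8418.
y_gold = 10.8418^0.46 ≈ 2.9933, c_gold = y_gold − 0.127·k_gold ≈ 1.6164.
Gain: Δc = 1.6164 − 1.1037 ≈ 0.5127.

Δc ≈ 0.5127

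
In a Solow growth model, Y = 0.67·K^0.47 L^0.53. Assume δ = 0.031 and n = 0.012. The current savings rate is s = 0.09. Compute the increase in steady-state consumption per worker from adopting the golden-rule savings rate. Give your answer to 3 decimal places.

Δc ≈ 1.253

n + δ = 0.012 + 0.031 = 0.043.
Current steady state (s = 0.09): k* = (0.09·0.67/0.043)^(1/0.53) ≈ 1.8927, y* = 0.67·1.8927^0.47 ≈ 0.9043, c* = (1−0.09)·0.9043 ≈ 0.8229.
Golden rule sets MPK = n+δ: 0.47·0.67·k^(0.47−1) = 0.043, so k_gold = (0.47·0.67/0.043)^(1/0.53) ≈ 42.8073.
y_gold = 0.67·42.8073^0.47 ≈ 3.9164, c_gold = y_gold − 0.043·k_gold ≈ 2.0757.
Gain: Δc = 2.0757 − 0.8229 ≈ 1.2528.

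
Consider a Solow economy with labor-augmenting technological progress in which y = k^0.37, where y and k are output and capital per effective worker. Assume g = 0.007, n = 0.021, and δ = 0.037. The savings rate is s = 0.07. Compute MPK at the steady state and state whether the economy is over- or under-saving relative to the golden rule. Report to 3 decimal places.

under-saving; MPK ≈ 0.344

Break-even investment rate: n + g + δ = 0.021 + 0.007 + 0.037 = 0.065.
Steady-state k*: s·k^0.37 = 0.065·k gives k* = (0.07/0.065)^(1/0.63) ≈ 1.1248.
MPK = 0.37·1.1248^(-0.63) ≈ 0.3436.
MPK > n+g+δ = 0.065, so the economy is dynamically efficient (under-saving).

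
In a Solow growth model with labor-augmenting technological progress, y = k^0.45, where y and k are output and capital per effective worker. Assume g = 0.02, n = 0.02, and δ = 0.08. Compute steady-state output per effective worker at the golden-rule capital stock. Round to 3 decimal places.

y_gold ≈ 2.949

Break-even investment rate: n + g + δ = 0.02 + 0.02 + 0.08 = 0.12.
At the golden rule the marginal product of capital equals n+g+δ: 0.45·k^(0.45−1) = 0.12. Solving, k_gold = (0.45/0.12)^(1/0.55) ≈ 11.0584.
Output: y_gold = k_gold^0.45 = 11.0584^0.45 ≈ 2.9489.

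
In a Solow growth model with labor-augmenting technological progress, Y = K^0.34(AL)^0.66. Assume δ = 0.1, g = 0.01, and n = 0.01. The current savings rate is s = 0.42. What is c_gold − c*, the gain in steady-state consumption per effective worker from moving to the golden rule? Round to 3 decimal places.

Δc ≈ 0.023

n + g + δ = 0.01 + 0.01 + 0.1 = 0.12.
Current steady state (s = 0.42): k* = (0.42/0.12)^(1/0.66) ≈ 6.6734, y* = 6.6734^0.34 ≈ 1.9067, c* = (1−0.42)·1.9067 ≈ 1.1059.
Maximizing c = f(k) − (n+g+δ)·k gives f'(k) = n+g+δ, i.e. 0.34·k^(0.34−1) = 0.12, so k_gold = (0.34/0.12)^(1/0.66) ≈ 4.8451.
y_gold = 4.8451^0.34 ≈ 1.7100, c_gold = y_gold − 0.12·k_gold ≈ 1.1286.
Gain: Δc = 1.1286 − 1.1059 ≈ 0.0227.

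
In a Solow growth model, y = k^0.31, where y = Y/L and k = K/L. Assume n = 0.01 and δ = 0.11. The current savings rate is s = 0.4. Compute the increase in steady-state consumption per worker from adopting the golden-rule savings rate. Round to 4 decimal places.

Δc ≈ 0.0263

Break-even investment rate: n + δ = 0.01 + 0.11 = 0.12.
Current steady state (s = 0.4): k* = (0.4/0.12)^(1/0.69) ≈ 5.7253, y* = 5.7253^0.31 ≈ 1.7176, c* = (1−0.4)·1.7176 ≈ 1.0305.
Maximizing c = f(k) − (n+δ)·k gives f'(k) = n+δ, i.e. 0.31·k^(0.31−1) = 0.12, so k_gold = (0.31/0.12)^(1/0.69) ≈ 3.9570.
y_gold = 3.9570^0.31 ≈ 1.5317, c_gold = y_gold − 0.12·k_gold ≈ 1.0569.
Gain: Δc = 1.0569 − 1.0305 ≈ 0.0263.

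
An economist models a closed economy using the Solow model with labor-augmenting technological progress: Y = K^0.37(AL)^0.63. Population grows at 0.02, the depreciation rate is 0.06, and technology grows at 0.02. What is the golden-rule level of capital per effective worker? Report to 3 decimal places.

k_gold ≈ 7.978

Capital per effective worker breaks even when investment replaces (n + g + δ)·k; here n + g + δ = 0.1.
Setting f'(k) = n+g+δ gives 0.37·k^(0.37−1) = 0.1, hence k_gold = (0.37/0.1)^(1/0.63) ≈ 7.9782.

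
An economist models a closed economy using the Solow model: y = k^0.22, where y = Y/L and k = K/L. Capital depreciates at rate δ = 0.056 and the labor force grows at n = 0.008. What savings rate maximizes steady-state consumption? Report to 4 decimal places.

s_gold = 0.2200

n + δ = 0.008 + 0.056 = 0.064.
At the golden rule MPK = n+δ, and in any Cobb-Douglas steady state s = (n+δ)·k/y = MPK·k/y = capital's share 0.22.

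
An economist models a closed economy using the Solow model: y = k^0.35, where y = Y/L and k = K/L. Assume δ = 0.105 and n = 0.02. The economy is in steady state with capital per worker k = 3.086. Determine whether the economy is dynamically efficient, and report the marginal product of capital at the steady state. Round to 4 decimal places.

dynamically efficient; MPK ≈ 0.1683

Break-even investment rate: n + δ = 0.02 + 0.105 = 0.125.
MPK = 0.35·k^(0.35−1) = 0.35·3.086^(-0.65) ≈ 0.1683.
MPK > 0.125, so the economy is dynamically efficient (under-saving).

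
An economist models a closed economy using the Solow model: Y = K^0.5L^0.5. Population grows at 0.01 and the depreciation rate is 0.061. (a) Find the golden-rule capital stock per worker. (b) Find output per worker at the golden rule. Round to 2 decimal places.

(a) k_gold ≈ 49.59; (b) y_gold ≈ 7.04

The effective depreciation rate is n + δ = 0.01 + 0.061 = 0.071.
Maximizing c = f(k) − (n+δ)·k gives f'(k) = n+δ, i.e. 0.5·k^(0.5−1) = 0.071, so k_gold = (0.5/0.071)^(1/0.5) ≈ 49.5933.
y_gold = 49.5933^0.5 ≈ 7.0423.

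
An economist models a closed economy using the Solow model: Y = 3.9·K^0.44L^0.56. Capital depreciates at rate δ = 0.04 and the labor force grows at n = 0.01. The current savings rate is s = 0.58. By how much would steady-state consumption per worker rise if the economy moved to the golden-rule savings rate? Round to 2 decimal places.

Δc ≈ 2.40

Break-even investment rate: n + δ = 0.01 + 0.04 = 0.05.
Current steady state (s = 0.58): k* = (0.58·3.9/0.05)^(1/0.56) ≈ 904.2538, y* = 3.9·904.2538^0.44 ≈ 77.9529, c* = (1−0.58)·77.9529 ≈ 32.7402.
Golden rule sets MPK = n+δ: 0.44·3.9·k^(0.44−1) = 0.05, so k_gold = (0.44·3.9/0.05)^(1/0.56) ≈ 552.1394.
y_gold = 3.9·552.1394^0.44 ≈ 62.7431, c_gold = y_gold − 0.05·k_gold ≈ 35.1361.
Gain: Δc = 35.1361 − 32.7402 ≈ 2.3959.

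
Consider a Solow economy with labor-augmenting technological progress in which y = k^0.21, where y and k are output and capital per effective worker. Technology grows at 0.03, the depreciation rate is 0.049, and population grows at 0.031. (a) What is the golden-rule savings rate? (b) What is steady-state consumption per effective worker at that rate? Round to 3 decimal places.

Capital per effective worker breaks even when investment replaces (n + g + δ)·k; here n + g + δ = 0.11.
For Cobb-Douglas, s_gold equals capital's share: s_gold = 0.21.
At the golden rule the marginal product of capital equals n+g+δ: 0.21·k^(0.21−1) = 0.11. Solving, k_gold = (0.21/0.11)^(1/0.79) ≈ 2.2671.
y_gold = 2.2671^0.21 ≈ 1.1875; c_gold = (1−0.21)·y_gold ≈ 0.9382.

(a) s_gold = 0.210; (b) c_gold ≈ 0.938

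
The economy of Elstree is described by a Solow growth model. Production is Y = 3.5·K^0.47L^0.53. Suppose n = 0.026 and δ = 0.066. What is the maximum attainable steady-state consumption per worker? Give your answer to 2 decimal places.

Capital per worker breaks even when investment replaces (n + δ)·k; here n + δ = 0.092.
Setting f'(k) = n+δ gives 0.47·3.5·k^(0.47−1) = 0.092, hence k_gold = (0.47·3.5/0.092)^(1/0.53) ≈ 230.6628.
y_gold = 3.5·230.6628^0.47 ≈ 45.1510.
c_gold = y_gold − (n+δ)·k_gold = 45.1510 − 0.092·230.6628 ≈ 23.9300.

c_gold ≈ 23.93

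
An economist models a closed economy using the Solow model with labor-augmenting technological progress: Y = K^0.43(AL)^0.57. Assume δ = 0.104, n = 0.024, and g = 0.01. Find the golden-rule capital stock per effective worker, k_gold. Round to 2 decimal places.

k_gold ≈ 7.34

Break-even investment rate: n + g + δ = 0.024 + 0.01 + 0.104 = 0.138.
Setting f'(k) = n+g+δ gives 0.43·k^(0.43−1) = 0.138, hence k_gold = (0.43/0.138)^(1/0.57) ≈ 7.3442.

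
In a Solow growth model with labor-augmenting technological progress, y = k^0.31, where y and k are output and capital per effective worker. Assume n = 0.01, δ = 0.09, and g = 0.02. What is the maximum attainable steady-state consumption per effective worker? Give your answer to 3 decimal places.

The effective depreciation rate is n + g + δ = 0.01 + 0.02 + 0.09 = 0.12.
Golden rule sets MPK = n+g+δ: 0.31·k^(0.31−1) = 0.12, so k_gold = (0.31/0.12)^(1/0.69) ≈ 3.9570.
y_gold = 3.9570^0.31 ≈ 1.5317.
c_gold = y_gold − (n+g+δ)·k_gold = 1.5317 − 0.12·3.9570 ≈ 1.0569.

c_gold ≈ 1.057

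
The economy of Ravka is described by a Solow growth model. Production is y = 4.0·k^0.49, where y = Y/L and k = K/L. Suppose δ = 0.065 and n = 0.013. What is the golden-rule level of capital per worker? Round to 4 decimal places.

k_gold ≈ 556.4353

Break-even investment rate: n + δ = 0.013 + 0.065 = 0.078.
At the golden rule the marginal product of capital equals n+δ: 0.49·4.0·k^(0.49−1) = 0.078. Solving, k_gold = (0.49·4.0/0.078)^(1/0.51) ≈ 556.4353.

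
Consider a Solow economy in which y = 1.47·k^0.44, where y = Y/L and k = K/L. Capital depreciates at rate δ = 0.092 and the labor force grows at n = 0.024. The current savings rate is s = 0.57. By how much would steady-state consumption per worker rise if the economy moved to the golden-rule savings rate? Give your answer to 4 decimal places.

n + δ = 0.024 + 0.092 = 0.116.
Current steady state (s = 0.57): k* = (0.57·1.47/0.116)^(1/0.56) ≈ 34.1550, y* = 1.47·34.1550^0.44 ≈ 6.9508, c* = (1−0.57)·6.9508 ≈ 2.9889.
Golden rule sets MPK = n+δ: 0.44·1.47·k^(0.44−1) = 0.116, so k_gold = (0.44·1.47/0.116)^(1/0.56) ≈ 21.5130.
y_gold = 1.47·21.5130^0.44 ≈ 5.6716, c_gold = y_gold − 0.116·k_gold ≈ 3.1761.
Gain: Δc = 3.1761 − 2.9889 ≈ 0.1872.

Δc ≈ 0.1872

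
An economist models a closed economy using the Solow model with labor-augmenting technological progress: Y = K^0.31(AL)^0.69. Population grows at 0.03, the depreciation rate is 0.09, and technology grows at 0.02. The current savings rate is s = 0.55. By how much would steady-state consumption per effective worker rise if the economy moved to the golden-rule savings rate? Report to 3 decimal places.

n + g + δ = 0.03 + 0.02 + 0.09 = 0.14.
Current steady state (s = 0.55): k* = (0.55/0.14)^(1/0.69) ≈ 7.2646, y* = 7.2646^0.31 ≈ 1.8492, c* = (1−0.55)·1.8492 ≈ 0.8321.
At the golden rule the marginal product of capital equals n+g+δ: 0.31·k^(0.31−1) = 0.14. Solving, k_gold = (0.31/0.14)^(1/0.69) ≈ 3.1647.
y_gold = 3.1647^0.31 ≈ 1.4292, c_gold = y_gold − 0.14·k_gold ≈ 0.9862.
Gain: Δc = 0.9862 − 0.8321 ≈ 0.1541.

Δc ≈ 0.154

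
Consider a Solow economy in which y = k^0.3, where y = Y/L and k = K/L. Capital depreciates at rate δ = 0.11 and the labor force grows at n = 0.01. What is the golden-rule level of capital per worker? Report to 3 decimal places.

The effective depreciation rate is n + δ = 0.01 + 0.11 = 0.12.
Maximizing c = f(k) − (n+δ)·k gives f'(k) = n+δ, i.e. 0.3·k^(0.3−1) = 0.12, so k_gold = (0.3/0.12)^(1/0.7) ≈ 3.7024.

k_gold ≈ 3.702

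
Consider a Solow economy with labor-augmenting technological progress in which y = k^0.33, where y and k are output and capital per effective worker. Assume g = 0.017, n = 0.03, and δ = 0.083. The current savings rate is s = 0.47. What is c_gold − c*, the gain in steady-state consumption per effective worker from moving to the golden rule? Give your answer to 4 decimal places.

Capital per effective worker breaks even when investment replaces (n + g + δ)·k; here n + g + δ = 0.13.
Current steady state (s = 0.47): k* = (0.47/0.13)^(1/0.67) ≈ 6.8087, y* = 6.8087^0.33 ≈ 1.8833, c* = (1−0.47)·1.8833 ≈ 0.9981.
Maximizing c = f(k) − (n+g+δ)·k gives f'(k) = n+g+δ, i.e. 0.33·k^(0.33−1) = 0.13, so k_gold = (0.33/0.13)^(1/0.67) ≈ 4.0164.
y_gold = 4.0164^0.33 ≈ 1.5822, c_gold = y_gold − 0.13·k_gold ≈ 1.0601.
Gain: Δc = 1.0601 − 0.9981 ≈ 0.0620.

Δc ≈ 0.0620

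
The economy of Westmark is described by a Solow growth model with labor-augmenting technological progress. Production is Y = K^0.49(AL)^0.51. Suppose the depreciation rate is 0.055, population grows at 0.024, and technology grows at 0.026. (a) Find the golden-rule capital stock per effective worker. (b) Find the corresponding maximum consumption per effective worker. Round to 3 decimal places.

(a) k_gold ≈ 20.501; (b) c_gold ≈ 2.240

Break-even investment rate: n + g + δ = 0.024 + 0.026 + 0.055 = 0.105.
At the golden rule the marginal product of capital equals n+g+δ: 0.49·k^(0.49−1) = 0.105. Solving, k_gold = (0.49/0.105)^(1/0.51) ≈ 20.5011.
y_gold = 20.5011^0.49 ≈ 4.3931; c_gold = y_gold − 0.105·k_gold ≈ 2.2405.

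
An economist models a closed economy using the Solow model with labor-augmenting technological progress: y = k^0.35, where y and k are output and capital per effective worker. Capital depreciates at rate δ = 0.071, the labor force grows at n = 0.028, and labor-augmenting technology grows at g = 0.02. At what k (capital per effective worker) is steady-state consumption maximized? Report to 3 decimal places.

k_gold ≈ 5.258

Break-even investment rate: n + g + δ = 0.028 + 0.02 + 0.071 = 0.119.
Maximizing c = f(k) − (n+g+δ)·k gives f'(k) = n+g+δ, i.e. 0.35·k^(0.35−1) = 0.119, so k_gold = (0.35/0.119)^(1/0.65) ≈ 5.2578.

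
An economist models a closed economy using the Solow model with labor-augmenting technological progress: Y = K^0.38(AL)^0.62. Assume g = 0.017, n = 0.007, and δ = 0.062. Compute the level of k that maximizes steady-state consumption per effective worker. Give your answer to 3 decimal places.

k_gold ≈ 10.985

Capital per effective worker breaks even when investment replaces (n + g + δ)·k; here n + g + δ = 0.086.
Maximizing c = f(k) − (n+g+δ)·k gives f'(k) = n+g+δ, i.e. 0.38·k^(0.38−1) = 0.086, so k_gold = (0.38/0.086)^(1/0.62) ≈ 10.9846.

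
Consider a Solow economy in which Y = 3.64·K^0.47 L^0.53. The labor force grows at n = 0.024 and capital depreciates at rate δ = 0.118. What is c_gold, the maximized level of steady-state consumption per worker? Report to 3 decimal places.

Capital per worker breaks even when investment replaces (n + δ)·k; here n + δ = 0.142.
At the golden rule the marginal product of capital equals n+δ: 0.47·3.64·k^(0.47−1) = 0.142. Solving, k_gold = (0.47·3.64/0.142)^(1/0.53) ≈ 109.5102.
y_gold = 3.64·109.5102^0.47 ≈ 33.0861.
c_gold = y_gold − (n+δ)·k_gold = 33.0861 − 0.142·109.5102 ≈ 17.5356.

c_gold ≈ 17.536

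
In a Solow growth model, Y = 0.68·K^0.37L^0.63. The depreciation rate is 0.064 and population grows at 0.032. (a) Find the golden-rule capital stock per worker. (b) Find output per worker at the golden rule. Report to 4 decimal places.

(a) k_gold ≈ 4.6152; (b) y_gold ≈ 1.1975

n + δ = 0.032 + 0.064 = 0.096.
Golden rule sets MPK = n+δ: 0.37·0.68·k^(0.37−1) = 0.096, so k_gold = (0.37·0.68/0.096)^(1/0.63) ≈ 4.6152.
y_gold = 0.68·4.6152^0.37 ≈ 1.1975.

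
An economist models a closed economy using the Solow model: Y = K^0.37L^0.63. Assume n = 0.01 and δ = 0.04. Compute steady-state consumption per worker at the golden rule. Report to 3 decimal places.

n + δ = 0.01 + 0.04 = 0.05.
At the golden rule the marginal product of capital equals n+δ: 0.37·k^(0.37−1) = 0.05. Solving, k_gold = (0.37/0.05)^(1/0.63) ≈ 23.9736.
y_gold = 23.9736^0.37 ≈ 3.2397.
c_gold = y_gold − (n+δ)·k_gold = 3.2397 − 0.05·23.9736 ≈ 2.0410.

c_gold ≈ 2.041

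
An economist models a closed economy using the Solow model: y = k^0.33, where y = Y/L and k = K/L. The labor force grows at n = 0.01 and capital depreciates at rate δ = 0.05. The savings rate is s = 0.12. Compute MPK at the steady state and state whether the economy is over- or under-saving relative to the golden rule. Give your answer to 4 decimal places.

under-saving; MPK ≈ 0.1650

The effective depreciation rate is n + δ = 0.01 + 0.05 = 0.06.
Steady-state k*: s·k^0.33 = 0.06·k gives k* = (0.12/0.06)^(1/0.67) ≈ 2.8138.
MPK = 0.33·2.8138^(-0.67) ≈ 0.1650.
MPK > n+δ = 0.06, so the economy is dynamically efficient (under-saving).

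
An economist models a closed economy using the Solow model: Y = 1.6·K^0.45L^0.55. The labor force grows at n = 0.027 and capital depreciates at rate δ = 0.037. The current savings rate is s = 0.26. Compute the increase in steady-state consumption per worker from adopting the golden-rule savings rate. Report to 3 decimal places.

n + δ = 0.027 + 0.037 = 0.064.
Current steady state (s = 0.26): k* = (0.26·1.6/0.064)^(1/0.55) ≈ 30.0624, y* = 1.6·30.0624^0.45 ≈ 7.4000, c* = (1−0.26)·7.4000 ≈ 5.4760.
Maximizing c = f(k) − (n+δ)·k gives f'(k) = n+δ, i.e. 0.45·1.6·k^(0.45−1) = 0.064, so k_gold = (0.45·1.6/0.064)^(1/0.55) ≈ 81.5054.
y_gold = 1.6·81.5054^0.45 ≈ 11.5919, c_gold = y_gold − 0.064·k_gold ≈ 6.3755.
Gain: Δc = 6.3755 − 5.4760 ≈ 0.8995.

Δc ≈ 0.900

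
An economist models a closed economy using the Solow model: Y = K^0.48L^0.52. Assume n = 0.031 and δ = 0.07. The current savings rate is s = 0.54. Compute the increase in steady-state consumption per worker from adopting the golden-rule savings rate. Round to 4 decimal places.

n + δ = 0.031 + 0.07 = 0.101.
Current steady state (s = 0.54): k* = (0.54/0.101)^(1/0.52) ≈ 25.1269, y* = 25.1269^0.48 ≈ 4.6997, c* = (1−0.54)·4.6997 ≈ 2.1618.
At the golden rule the marginal product of capital equals n+δ: 0.48·k^(0.48−1) = 0.101. Solving, k_gold = (0.48/0.101)^(1/0.52) ≈ 20.0341.
y_gold = 20.0341^0.48 ≈ 4.2155, c_gold = y_gold − 0.101·k_gold ≈ 2.1921.
Gain: Δc = 2.1921 − 2.1618 ≈ 0.0302.

Δc ≈ 0.0302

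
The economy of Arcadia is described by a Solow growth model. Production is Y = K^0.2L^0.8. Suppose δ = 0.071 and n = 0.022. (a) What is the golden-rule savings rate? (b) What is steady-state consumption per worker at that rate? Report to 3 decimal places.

The effective depreciation rate is n + δ = 0.022 + 0.071 = 0.093.
For Cobb-Douglas, s_gold equals capital's share: s_gold = 0.2.
Setting f'(k) = n+δ gives 0.2·k^(0.2−1) = 0.093, hence k_gold = (0.2/0.093)^(1/0.8) ≈ 2.6043.
y_gold = 2.6043^0.2 ≈ 1.2110; c_gold = (1−0.2)·y_gold ≈ 0.9688.

(a) s_gold = 0.200; (b) c_gold ≈ 0.969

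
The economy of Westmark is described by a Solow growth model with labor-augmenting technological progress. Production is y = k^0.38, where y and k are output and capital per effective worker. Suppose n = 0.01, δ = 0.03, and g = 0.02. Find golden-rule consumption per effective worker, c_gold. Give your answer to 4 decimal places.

c_gold ≈ 1.9218

Break-even investment rate: n + g + δ = 0.01 + 0.02 + 0.03 = 0.06.
Golden rule sets MPK = n+g+δ: 0.38·k^(0.38−1) = 0.06, so k_gold = (0.38/0.06)^(1/0.62) ≈ 19.6316.
y_gold = 19.6316^0.38 ≈ 3.0997.
c_gold = y_gold − (n+g+δ)·k_gold = 3.0997 − 0.06·19.6316 ≈ 1.9218.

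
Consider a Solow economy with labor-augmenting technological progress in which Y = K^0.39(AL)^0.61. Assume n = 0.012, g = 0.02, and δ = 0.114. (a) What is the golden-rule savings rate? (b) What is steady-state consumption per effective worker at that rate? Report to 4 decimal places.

Break-even investment rate: n + g + δ = 0.012 + 0.02 + 0.114 = 0.146.
For Cobb-Douglas, s_gold equals capital's share: s_gold = 0.39.
Maximizing c = f(k) − (n+g+δ)·k gives f'(k) = n+g+δ, i.e. 0.39·k^(0.39−1) = 0.146, so k_gold = (0.39/0.146)^(1/0.61) ≈ 5.0064.
y_gold = 5.0064^0.39 ≈ 1.8742; c_gold = (1−0.39)·y_gold ≈ 1.1433.

(a) s_gold = 0.3900; (b) c_gold ≈ 1.1433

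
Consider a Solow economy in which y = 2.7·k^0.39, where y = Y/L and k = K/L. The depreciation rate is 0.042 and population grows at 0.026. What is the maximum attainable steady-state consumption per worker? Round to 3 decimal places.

The effective depreciation rate is n + δ = 0.026 + 0.042 = 0.068.
Setting f'(k) = n+δ gives 0.39·2.7·k^(0.39−1) = 0.068, hence k_gold = (0.39·2.7/0.068)^(1/0.61) ≈ 89.2663.
y_gold = 2.7·89.2663^0.39 ≈ 15.5644.
c_gold = y_gold − (n+δ)·k_gold = 15.5644 − 0.068·89.2663 ≈ 9.4943.

c_gold ≈ 9.494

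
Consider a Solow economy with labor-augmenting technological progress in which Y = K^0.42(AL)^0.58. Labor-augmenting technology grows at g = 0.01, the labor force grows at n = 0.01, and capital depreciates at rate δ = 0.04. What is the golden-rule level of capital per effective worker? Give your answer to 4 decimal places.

Break-even investment rate: n + g + δ = 0.01 + 0.01 + 0.04 = 0.06.
Setting f'(k) = n+g+δ gives 0.42·k^(0.42−1) = 0.06, hence k_gold = (0.42/0.06)^(1/0.58) ≈ 28.6461.

k_gold ≈ 28.6461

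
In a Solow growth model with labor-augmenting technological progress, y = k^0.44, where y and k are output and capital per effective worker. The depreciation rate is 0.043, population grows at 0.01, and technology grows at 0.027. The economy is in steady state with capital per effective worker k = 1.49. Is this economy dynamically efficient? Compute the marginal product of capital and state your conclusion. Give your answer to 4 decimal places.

n + g + δ = 0.01 + 0.027 + 0.043 = 0.08.
MPK = 0.44·k^(0.44−1) = 0.44·1.49^(-0.56) ≈ 0.3519.
MPK > 0.08, so the economy is dynamically efficient (under-saving).

dynamically efficient; MPK ≈ 0.3519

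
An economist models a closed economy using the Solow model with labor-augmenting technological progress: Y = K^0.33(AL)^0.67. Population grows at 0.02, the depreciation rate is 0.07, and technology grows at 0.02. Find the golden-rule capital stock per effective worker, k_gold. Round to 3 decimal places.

k_gold ≈ 5.154

n + g + δ = 0.02 + 0.02 + 0.07 = 0.11.
Golden rule sets MPK = n+g+δ: 0.33·k^(0.33−1) = 0.11, so k_gold = (0.33/0.11)^(1/0.67) ≈ 5.1537.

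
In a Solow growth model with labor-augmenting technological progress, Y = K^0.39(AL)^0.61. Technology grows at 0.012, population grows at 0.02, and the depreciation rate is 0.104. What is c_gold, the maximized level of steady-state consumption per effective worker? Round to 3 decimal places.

c_gold ≈ 1.196

Capital per effective worker breaks even when investment replaces (n + g + δ)·k; here n + g + δ = 0.136.
At the golden rule the marginal product of capital equals n+g+δ: 0.39·k^(0.39−1) = 0.136. Solving, k_gold = (0.39/0.136)^(1/0.61) ≈ 5.6240.
y_gold = 5.6240^0.39 ≈ 1.9612.
c_gold = y_gold − (n+g+δ)·k_gold = 1.9612 − 0.136·5.6240 ≈ 1.1963.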